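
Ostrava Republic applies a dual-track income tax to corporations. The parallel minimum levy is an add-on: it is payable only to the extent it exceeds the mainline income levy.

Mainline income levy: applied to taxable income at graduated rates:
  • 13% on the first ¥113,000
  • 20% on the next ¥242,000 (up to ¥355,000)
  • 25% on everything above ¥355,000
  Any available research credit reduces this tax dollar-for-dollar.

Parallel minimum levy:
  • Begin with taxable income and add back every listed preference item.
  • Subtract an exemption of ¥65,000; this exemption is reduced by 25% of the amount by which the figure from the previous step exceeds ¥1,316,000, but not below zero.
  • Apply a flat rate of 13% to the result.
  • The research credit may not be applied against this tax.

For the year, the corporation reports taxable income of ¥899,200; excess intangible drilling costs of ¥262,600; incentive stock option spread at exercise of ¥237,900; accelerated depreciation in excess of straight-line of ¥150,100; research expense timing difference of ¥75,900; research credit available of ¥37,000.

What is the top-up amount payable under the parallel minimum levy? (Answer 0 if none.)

Mainline income levy:
  ¥113,000 × 13% = ¥14,690
  ¥242,000 × 20% = ¥48,400
  ¥544,200 × 25% = ¥136,050
  → ¥199,140
  Less research credit ¥37,000 → ¥162,140

Parallel minimum levy:
  Adjusted income: ¥899,200 + ¥262,600 + ¥237,900 + ¥150,100 + ¥75,900 = ¥1,625,700
  Exemption: 25% × (¥1,625,700 − ¥1,316,000) = ¥77,425 ≥ ¥65,000, so the exemption is fully phased out
  Base: ¥1,625,700 − ¥0 = ¥1,625,700
  ¥1,625,700 × 13% = ¥211,341

Excess of parallel minimum levy over mainline income levy: ¥211,341 − ¥162,140 = ¥49,201.

¥49,201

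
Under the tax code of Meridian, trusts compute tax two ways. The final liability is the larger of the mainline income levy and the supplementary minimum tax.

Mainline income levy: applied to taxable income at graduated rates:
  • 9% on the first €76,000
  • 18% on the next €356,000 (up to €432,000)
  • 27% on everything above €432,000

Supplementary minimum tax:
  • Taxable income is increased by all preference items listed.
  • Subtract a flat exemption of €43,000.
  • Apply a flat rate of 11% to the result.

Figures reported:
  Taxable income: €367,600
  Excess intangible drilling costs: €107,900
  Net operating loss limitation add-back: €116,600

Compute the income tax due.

€60,401

Mainline income levy:
  €76,000 × 9% = €6,840
  €291,600 × 18% = €52,488
  → €59,328

Supplementary minimum tax:
  Adjusted income: €367,600 + €107,900 + €116,600 = €592,100
  Less exemption €43,000 → base €549,100
  €549,100 × 11% = €60,401

€60,401 > €59,328, so the supplementary minimum tax is the binding amount.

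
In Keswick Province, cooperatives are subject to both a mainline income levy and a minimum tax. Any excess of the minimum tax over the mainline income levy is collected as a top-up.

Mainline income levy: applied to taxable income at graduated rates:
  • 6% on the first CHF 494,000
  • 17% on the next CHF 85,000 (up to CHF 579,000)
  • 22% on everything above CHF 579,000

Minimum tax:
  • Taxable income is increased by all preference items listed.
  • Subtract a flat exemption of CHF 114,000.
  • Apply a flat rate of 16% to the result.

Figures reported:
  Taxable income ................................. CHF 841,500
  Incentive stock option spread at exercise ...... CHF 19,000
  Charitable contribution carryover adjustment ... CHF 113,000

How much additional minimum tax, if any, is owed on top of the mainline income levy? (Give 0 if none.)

Minimum tax:
  Adjusted income: CHF 841,500 + CHF 19,000 + CHF 113,000 = CHF 973,500
  Less exemption CHF 114,000 → base CHF 859,500
  CHF 859,500 × 16% = CHF 137,520

Mainline income levy:
  CHF 494,000 × 6% = CHF 29,640
  CHF 85,000 × 17% = CHF 14,450
  CHF 262,500 × 22% = CHF 57,750
  → CHF 101,840

Excess of minimum tax over mainline income levy: CHF 137,520 − CHF 101,840 = CHF 35,680.

CHF 35,680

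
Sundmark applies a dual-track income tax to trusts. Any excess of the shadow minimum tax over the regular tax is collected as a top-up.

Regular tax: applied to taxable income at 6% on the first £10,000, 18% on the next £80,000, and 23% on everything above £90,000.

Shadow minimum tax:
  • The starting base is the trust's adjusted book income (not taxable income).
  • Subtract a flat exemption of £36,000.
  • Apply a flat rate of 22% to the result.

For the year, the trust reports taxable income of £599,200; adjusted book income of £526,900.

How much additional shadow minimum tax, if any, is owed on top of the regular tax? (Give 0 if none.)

£0

Shadow minimum tax:
  Base (adjusted book income): £526,900
  Less exemption £36,000 → base £490,900
  £490,900 × 22% = £107,998

Regular tax:
  £10,000 × 6% = £600
  £80,000 × 18% = £14,400
  £509,200 × 23% = £117,116
  → £132,116

£107,998 ≤ £132,116, so no add-on is due.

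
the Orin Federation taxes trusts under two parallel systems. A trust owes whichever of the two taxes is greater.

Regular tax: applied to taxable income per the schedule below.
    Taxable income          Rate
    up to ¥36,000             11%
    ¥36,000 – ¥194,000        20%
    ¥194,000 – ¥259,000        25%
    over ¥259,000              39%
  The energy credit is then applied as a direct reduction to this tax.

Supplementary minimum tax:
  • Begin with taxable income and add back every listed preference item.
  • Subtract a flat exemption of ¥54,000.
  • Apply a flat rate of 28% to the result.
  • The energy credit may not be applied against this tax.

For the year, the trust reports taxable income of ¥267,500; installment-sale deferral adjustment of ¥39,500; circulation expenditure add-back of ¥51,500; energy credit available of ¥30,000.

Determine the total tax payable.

¥85,260

Regular tax:
  ¥36,000 × 11% = ¥3,960
  ¥158,000 × 20% = ¥31,600
  ¥65,000 × 25% = ¥16,250
  ¥8,500 × 39% = ¥3,315
  → ¥55,125
  Less energy credit ¥30,000 → ¥25,125

Supplementary minimum tax:
  Adjusted income: ¥267,500 + ¥39,500 + ¥51,500 = ¥358,500
  Less exemption ¥54,000 → base ¥304,500
  ¥304,500 × 28% = ¥85,260

¥85,260 > ¥25,125, so the supplementary minimum tax is the binding amount.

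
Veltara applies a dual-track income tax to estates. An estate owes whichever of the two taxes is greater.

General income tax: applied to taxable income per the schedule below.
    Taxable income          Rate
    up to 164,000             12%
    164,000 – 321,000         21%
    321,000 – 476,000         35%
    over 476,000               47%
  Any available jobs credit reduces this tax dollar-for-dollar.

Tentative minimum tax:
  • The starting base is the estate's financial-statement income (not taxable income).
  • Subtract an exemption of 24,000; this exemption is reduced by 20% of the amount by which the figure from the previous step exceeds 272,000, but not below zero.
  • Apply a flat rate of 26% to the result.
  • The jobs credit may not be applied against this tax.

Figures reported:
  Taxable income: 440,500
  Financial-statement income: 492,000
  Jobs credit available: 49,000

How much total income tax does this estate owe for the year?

127,920

Tentative minimum tax:
  Base (financial-statement income): 492,000
  Exemption: 20% × (492,000 − 272,000) = 44,000 ≥ 24,000, so the exemption is fully phased out
  Base: 492,000 − 0 = 492,000
  492,000 × 26% = 127,920

General income tax:
  164,000 × 12% = 19,680
  157,000 × 21% = 32,970
  119,500 × 35% = 41,825
  → 94,475
  Less jobs credit 49,000 → 45,475

127,920 > 45,475, so the tentative minimum tax is the binding amount.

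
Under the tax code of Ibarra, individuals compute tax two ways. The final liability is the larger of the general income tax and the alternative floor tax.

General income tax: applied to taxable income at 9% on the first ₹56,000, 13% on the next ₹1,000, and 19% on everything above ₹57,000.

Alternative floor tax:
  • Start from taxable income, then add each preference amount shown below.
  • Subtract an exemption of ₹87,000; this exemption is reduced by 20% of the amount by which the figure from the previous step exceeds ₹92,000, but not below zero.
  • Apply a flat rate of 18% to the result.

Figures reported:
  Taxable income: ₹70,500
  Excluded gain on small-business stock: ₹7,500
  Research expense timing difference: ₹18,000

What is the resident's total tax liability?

Alternative floor tax:
  Adjusted income: ₹70,500 + ₹7,500 + ₹18,000 = ₹96,000
  Exemption: ₹87,000 − 20% × (₹96,000 − ₹92,000) = ₹87,000 − ₹800 = ₹86,200
  Base: ₹96,000 − ₹86,200 = ₹9,800
  ₹9,800 × 18% = ₹1,764

General income tax:
  ₹56,000 × 9% = ₹5,040
  ₹1,000 × 13% = ₹130
  ₹13,500 × 19% = ₹2,565
  → ₹7,735

₹7,735 > ₹1,764, so the general income tax governs.

₹7,735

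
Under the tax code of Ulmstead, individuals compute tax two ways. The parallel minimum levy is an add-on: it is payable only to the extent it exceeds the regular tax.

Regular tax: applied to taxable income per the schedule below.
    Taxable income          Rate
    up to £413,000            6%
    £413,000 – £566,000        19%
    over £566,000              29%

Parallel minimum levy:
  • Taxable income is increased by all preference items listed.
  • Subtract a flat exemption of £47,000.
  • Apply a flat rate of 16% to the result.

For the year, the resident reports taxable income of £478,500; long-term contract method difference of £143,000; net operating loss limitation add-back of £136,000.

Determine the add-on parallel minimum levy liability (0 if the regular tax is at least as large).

Parallel minimum levy:
  Adjusted income: £478,500 + £143,000 + £136,000 = £757,500
  Less exemption £47,000 → base £710,500
  £710,500 × 16% = £113,680

Regular tax:
  £413,000 × 6% = £24,780
  £65,500 × 19% = £12,445
  → £37,225

Excess of parallel minimum levy over regular tax: £113,680 − £37,225 = £76,455.

£76,455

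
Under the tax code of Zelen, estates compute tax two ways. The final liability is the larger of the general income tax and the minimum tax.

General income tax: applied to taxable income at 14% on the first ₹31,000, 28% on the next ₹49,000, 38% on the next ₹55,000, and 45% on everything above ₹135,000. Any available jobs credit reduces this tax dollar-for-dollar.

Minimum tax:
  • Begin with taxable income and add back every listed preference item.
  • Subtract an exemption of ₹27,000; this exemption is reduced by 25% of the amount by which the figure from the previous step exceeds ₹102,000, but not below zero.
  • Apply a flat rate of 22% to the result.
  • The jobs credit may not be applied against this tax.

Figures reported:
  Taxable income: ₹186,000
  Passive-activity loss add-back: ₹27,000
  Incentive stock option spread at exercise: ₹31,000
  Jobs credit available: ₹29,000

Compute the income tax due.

Minimum tax:
  Adjusted income: ₹186,000 + ₹27,000 + ₹31,000 = ₹244,000
  Exemption: 25% × (₹244,000 − ₹102,000) = ₹35,500 ≥ ₹27,000, so the exemption is fully phased out
  Base: ₹244,000 − ₹0 = ₹244,000
  ₹244,000 × 22% = ₹53,680

General income tax:
  ₹31,000 × 14% = ₹4,340
  ₹49,000 × 28% = ₹13,720
  ₹55,000 × 38% = ₹20,900
  ₹51,000 × 45% = ₹22,950
  → ₹61,910
  Less jobs credit ₹29,000 → ₹32,910

₹53,680 > ₹32,910, so the minimum tax is the binding amount.

₹53,680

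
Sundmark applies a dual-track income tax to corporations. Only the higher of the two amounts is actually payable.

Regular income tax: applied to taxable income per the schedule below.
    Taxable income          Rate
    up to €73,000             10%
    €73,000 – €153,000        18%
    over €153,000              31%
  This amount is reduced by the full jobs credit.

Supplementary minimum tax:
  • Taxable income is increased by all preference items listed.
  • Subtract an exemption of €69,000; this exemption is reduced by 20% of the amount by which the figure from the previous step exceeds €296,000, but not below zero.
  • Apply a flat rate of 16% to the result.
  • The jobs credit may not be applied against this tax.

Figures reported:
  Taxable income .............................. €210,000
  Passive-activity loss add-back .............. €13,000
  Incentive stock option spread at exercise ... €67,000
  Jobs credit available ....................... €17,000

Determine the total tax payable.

Regular income tax:
  €73,000 × 10% = €7,300
  €80,000 × 18% = €14,400
  €57,000 × 31% = €17,670
  → €39,370
  Less jobs credit €17,000 → €22,370

Supplementary minimum tax:
  Adjusted income: €210,000 + €13,000 + €67,000 = €290,000
  Exemption: €290,000 ≤ €296,000, so full €69,000 applies
  Base: €290,000 − €69,000 = €221,000
  €221,000 × 16% = €35,360

€35,360 > €22,370, so the supplementary minimum tax is the binding amount.

€35,360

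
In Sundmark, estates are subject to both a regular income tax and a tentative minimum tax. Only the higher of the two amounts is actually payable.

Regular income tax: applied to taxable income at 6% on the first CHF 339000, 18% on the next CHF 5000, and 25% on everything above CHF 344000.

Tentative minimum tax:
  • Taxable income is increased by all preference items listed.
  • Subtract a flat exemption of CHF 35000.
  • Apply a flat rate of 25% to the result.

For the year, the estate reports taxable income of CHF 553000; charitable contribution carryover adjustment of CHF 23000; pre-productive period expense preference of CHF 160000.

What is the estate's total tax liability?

Regular income tax:
  CHF 339000 × 6% = CHF 20340
  CHF 5000 × 18% = CHF 900
  CHF 209000 × 25% = CHF 52250
  → CHF 73490

Tentative minimum tax:
  Adjusted income: CHF 553000 + CHF 23000 + CHF 160000 = CHF 736000
  Less exemption CHF 35000 → base CHF 701000
  CHF 701000 × 25% = CHF 175250

CHF 175250 > CHF 73490, so the tentative minimum tax is the binding amount.

CHF 175250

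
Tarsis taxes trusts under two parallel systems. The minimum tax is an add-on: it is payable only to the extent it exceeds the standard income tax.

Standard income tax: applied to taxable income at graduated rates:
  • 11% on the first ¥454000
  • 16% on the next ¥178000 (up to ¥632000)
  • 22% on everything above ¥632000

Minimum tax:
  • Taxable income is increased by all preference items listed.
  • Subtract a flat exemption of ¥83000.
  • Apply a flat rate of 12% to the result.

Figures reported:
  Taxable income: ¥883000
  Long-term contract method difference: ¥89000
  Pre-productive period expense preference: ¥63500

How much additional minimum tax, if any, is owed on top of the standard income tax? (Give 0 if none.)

¥0

Minimum tax:
  Adjusted income: ¥883000 + ¥89000 + ¥63500 = ¥1035500
  Less exemption ¥83000 → base ¥952500
  ¥952500 × 12% = ¥114300

Standard income tax:
  ¥454000 × 11% = ¥49940
  ¥178000 × 16% = ¥28480
  ¥251000 × 22% = ¥55220
  → ¥133640

¥114300 ≤ ¥133640, so no add-on is due.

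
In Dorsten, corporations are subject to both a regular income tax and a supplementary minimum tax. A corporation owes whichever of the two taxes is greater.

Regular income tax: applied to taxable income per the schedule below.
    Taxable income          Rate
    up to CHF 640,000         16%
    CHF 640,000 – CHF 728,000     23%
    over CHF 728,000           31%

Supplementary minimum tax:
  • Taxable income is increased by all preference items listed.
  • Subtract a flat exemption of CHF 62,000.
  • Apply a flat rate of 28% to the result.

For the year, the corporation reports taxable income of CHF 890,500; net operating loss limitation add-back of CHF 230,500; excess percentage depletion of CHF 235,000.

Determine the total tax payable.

CHF 362,320

Supplementary minimum tax:
  Adjusted income: CHF 890,500 + CHF 230,500 + CHF 235,000 = CHF 1,356,000
  Less exemption CHF 62,000 → base CHF 1,294,000
  CHF 1,294,000 × 28% = CHF 362,320

Regular income tax:
  CHF 640,000 × 16% = CHF 102,400
  CHF 88,000 × 23% = CHF 20,240
  CHF 162,500 × 31% = CHF 50,375
  → CHF 173,015

CHF 362,320 > CHF 173,015, so the supplementary minimum tax is the binding amount.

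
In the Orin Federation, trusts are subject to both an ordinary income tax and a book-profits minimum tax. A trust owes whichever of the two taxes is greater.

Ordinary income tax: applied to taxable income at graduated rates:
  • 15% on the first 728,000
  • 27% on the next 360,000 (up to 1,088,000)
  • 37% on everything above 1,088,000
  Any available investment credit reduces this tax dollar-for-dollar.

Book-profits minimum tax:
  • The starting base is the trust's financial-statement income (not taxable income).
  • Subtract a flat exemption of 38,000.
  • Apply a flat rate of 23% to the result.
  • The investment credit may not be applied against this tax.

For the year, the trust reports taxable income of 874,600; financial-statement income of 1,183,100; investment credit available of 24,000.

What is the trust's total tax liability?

Book-profits minimum tax:
  Base (financial-statement income): 1,183,100
  Less exemption 38,000 → base 1,145,100
  1,145,100 × 23% = 263,373

Ordinary income tax:
  728,000 × 15% = 109,200
  146,600 × 27% = 39,582
  → 148,782
  Less investment credit 24,000 → 124,782

263,373 > 124,782, so the book-profits minimum tax is the binding amount.

263,373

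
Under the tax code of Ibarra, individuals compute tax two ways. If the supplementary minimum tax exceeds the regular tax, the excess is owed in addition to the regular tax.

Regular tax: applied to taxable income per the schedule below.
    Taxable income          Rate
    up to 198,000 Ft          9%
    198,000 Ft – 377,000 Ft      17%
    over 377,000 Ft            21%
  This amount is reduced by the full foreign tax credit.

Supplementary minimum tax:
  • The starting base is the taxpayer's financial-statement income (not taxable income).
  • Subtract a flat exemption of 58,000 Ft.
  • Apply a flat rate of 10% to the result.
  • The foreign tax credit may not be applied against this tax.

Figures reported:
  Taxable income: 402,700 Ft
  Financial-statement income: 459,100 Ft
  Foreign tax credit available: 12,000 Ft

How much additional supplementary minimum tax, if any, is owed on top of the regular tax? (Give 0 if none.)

Supplementary minimum tax:
  Base (financial-statement income): 459,100 Ft
  Less exemption 58,000 Ft → base 401,100 Ft
  401,100 Ft × 10% = 40,110 Ft

Regular tax:
  198,000 Ft × 9% = 17,820 Ft
  179,000 Ft × 17% = 30,430 Ft
  25,700 Ft × 21% = 5,397 Ft
  → 53,647 Ft
  Less foreign tax credit 12,000 Ft → 41,647 Ft

40,110 Ft ≤ 41,647 Ft, so no add-on is due.

0 Ft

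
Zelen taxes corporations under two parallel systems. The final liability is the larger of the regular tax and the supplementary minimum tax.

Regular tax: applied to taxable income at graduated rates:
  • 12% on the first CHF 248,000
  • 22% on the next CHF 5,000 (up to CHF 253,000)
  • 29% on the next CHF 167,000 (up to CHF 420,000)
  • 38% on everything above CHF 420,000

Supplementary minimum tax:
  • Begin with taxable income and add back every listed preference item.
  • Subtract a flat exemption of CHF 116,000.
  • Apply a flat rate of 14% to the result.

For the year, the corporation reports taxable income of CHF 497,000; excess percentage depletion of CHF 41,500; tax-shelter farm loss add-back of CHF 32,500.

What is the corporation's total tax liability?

Regular tax:
  CHF 248,000 × 12% = CHF 29,760
  CHF 5,000 × 22% = CHF 1,100
  CHF 167,000 × 29% = CHF 48,430
  CHF 77,000 × 38% = CHF 29,260
  → CHF 108,550

Supplementary minimum tax:
  Adjusted income: CHF 497,000 + CHF 41,500 + CHF 32,500 = CHF 571,000
  Less exemption CHF 116,000 → base CHF 455,000
  CHF 455,000 × 14% = CHF 63,700

CHF 108,550 > CHF 63,700, so the regular tax governs.

CHF 108,550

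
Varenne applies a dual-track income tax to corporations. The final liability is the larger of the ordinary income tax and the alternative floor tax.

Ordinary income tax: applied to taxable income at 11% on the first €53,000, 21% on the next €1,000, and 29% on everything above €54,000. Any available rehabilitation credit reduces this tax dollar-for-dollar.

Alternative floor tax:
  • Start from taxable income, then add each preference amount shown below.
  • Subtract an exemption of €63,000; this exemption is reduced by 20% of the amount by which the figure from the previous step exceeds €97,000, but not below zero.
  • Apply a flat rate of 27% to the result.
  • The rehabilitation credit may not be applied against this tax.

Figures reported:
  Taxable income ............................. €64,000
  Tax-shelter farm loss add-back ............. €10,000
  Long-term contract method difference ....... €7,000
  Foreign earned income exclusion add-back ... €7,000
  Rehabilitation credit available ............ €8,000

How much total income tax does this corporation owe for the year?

Alternative floor tax:
  Adjusted income: €64,000 + €10,000 + €7,000 + €7,000 = €88,000
  Exemption: €88,000 ≤ €97,000, so full €63,000 applies
  Base: €88,000 − €63,000 = €25,000
  €25,000 × 27% = €6,750

Ordinary income tax:
  €53,000 × 11% = €5,830
  €1,000 × 21% = €210
  €10,000 × 29% = €2,900
  → €8,940
  Less rehabilitation credit €8,000 → €940

€6,750 > €940, so the alternative floor tax is the binding amount.

€6,750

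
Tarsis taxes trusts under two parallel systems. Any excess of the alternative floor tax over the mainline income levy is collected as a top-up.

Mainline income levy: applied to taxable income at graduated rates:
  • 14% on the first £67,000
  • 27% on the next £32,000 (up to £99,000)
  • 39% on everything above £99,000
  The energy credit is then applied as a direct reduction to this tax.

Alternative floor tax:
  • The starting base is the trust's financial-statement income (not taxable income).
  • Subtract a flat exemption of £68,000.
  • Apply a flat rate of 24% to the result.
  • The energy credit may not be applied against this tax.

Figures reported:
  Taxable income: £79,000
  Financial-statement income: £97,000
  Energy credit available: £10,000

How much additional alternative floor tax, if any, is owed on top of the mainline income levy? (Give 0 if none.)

Alternative floor tax:
  Base (financial-statement income): £97,000
  Less exemption £68,000 → base £29,000
  £29,000 × 24% = £6,960

Mainline income levy:
  £67,000 × 14% = £9,380
  £12,000 × 27% = £3,240
  → £12,620
  Less energy credit £10,000 → £2,620

Excess of alternative floor tax over mainline income levy: £6,960 − £2,620 = £4,340.

£4,340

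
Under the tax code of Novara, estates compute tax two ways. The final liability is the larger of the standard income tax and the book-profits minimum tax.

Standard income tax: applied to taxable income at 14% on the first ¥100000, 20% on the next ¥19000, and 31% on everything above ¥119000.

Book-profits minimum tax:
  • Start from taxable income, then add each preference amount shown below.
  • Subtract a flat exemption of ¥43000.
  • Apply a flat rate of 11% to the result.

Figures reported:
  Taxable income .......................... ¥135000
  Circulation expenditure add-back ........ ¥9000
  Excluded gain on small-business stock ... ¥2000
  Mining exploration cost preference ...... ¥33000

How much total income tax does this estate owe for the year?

¥22760

Book-profits minimum tax:
  Adjusted income: ¥135000 + ¥9000 + ¥2000 + ¥33000 = ¥179000
  Less exemption ¥43000 → base ¥136000
  ¥136000 × 11% = ¥14960

Standard income tax:
  ¥100000 × 14% = ¥14000
  ¥19000 × 20% = ¥3800
  ¥16000 × 31% = ¥4960
  → ¥22760

¥22760 > ¥14960, so the standard income tax governs.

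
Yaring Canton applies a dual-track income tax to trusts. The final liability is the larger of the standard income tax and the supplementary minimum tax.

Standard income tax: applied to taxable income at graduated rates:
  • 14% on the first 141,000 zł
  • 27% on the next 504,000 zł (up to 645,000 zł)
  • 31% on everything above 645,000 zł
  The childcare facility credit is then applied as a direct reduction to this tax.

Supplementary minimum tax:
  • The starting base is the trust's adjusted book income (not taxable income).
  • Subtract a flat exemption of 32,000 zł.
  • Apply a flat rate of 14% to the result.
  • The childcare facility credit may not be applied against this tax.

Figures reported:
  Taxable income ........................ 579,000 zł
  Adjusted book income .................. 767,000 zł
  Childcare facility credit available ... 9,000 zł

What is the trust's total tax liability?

Standard income tax:
  141,000 zł × 14% = 19,740 zł
  438,000 zł × 27% = 118,260 zł
  → 138,000 zł
  Less childcare facility credit 9,000 zł → 129,000 zł

Supplementary minimum tax:
  Base (adjusted book income): 767,000 zł
  Less exemption 32,000 zł → base 735,000 zł
  735,000 zł × 14% = 102,900 zł

129,000 zł > 102,900 zł, so the standard income tax governs.

129,000 zł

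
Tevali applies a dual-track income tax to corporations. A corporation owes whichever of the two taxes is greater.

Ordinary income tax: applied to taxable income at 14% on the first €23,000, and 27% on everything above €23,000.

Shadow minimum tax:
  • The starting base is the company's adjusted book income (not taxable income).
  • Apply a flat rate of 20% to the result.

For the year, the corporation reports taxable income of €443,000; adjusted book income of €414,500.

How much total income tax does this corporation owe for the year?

€116,620

Shadow minimum tax:
  Base (adjusted book income): €414,500
  €414,500 × 20% = €82,900

Ordinary income tax:
  €23,000 × 14% = €3,220
  €420,000 × 27% = €113,400
  → €116,620

€116,620 > €82,900, so the ordinary income tax governs.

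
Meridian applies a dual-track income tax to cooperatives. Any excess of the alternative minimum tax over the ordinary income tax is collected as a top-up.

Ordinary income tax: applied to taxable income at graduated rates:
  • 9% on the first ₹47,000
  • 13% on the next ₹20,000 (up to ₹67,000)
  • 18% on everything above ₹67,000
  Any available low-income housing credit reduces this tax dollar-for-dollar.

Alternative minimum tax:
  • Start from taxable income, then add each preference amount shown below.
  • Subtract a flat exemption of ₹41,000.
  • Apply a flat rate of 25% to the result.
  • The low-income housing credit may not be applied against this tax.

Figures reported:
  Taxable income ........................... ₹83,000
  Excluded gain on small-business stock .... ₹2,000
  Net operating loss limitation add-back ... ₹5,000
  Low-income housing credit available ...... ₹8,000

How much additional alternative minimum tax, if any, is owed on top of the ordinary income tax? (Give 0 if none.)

Ordinary income tax:
  ₹47,000 × 9% = ₹4,230
  ₹20,000 × 13% = ₹2,600
  ₹16,000 × 18% = ₹2,880
  → ₹9,710
  Less low-income housing credit ₹8,000 → ₹1,710

Alternative minimum tax:
  Adjusted income: ₹83,000 + ₹2,000 + ₹5,000 = ₹90,000
  Less exemption ₹41,000 → base ₹49,000
  ₹49,000 × 25% = ₹12,250

Excess of alternative minimum tax over ordinary income tax: ₹12,250 − ₹1,710 = ₹10,540.

₹10,540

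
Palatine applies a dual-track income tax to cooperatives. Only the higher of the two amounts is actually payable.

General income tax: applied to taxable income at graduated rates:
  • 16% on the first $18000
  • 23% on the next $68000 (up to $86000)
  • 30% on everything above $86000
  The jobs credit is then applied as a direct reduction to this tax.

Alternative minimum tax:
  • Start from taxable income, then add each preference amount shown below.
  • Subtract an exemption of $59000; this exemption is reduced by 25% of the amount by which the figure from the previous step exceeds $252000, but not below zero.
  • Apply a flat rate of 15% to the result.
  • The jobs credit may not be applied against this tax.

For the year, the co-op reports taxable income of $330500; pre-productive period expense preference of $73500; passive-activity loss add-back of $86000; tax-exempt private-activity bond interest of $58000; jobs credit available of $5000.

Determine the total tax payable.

Alternative minimum tax:
  Adjusted income: $330500 + $73500 + $86000 + $58000 = $548000
  Exemption: 25% × ($548000 − $252000) = $74000 ≥ $59000, so the exemption is fully phased out
  Base: $548000 − $0 = $548000
  $548000 × 15% = $82200

General income tax:
  $18000 × 16% = $2880
  $68000 × 23% = $15640
  $244500 × 30% = $73350
  → $91870
  Less jobs credit $5000 → $86870

$86870 > $82200, so the general income tax governs.

$86870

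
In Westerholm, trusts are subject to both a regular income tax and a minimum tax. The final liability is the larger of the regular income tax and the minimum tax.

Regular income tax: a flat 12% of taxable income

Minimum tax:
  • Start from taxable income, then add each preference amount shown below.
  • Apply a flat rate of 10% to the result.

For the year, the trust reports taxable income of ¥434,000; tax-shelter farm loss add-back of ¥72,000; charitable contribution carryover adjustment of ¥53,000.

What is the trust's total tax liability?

¥55,900

Minimum tax:
  Adjusted income: ¥434,000 + ¥72,000 + ¥53,000 = ¥559,000
  ¥559,000 × 10% = ¥55,900

Regular income tax:
  ¥434,000 × 12% = ¥52,080

¥55,900 > ¥52,080, so the minimum tax is the binding amount.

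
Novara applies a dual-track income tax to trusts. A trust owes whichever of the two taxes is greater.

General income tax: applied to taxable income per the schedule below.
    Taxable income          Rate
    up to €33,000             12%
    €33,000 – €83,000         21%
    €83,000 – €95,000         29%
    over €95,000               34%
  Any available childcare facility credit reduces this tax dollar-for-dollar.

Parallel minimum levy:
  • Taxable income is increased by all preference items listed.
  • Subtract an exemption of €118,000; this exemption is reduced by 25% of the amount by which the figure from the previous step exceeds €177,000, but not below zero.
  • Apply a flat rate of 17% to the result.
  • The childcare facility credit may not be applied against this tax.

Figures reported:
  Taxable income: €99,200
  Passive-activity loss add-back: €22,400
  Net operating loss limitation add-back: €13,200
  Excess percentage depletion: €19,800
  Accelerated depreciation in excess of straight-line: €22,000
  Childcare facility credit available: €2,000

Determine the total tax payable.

Parallel minimum levy:
  Adjusted income: €99,200 + €22,400 + €13,200 + €19,800 + €22,000 = €176,600
  Exemption: €176,600 ≤ €177,000, so full €118,000 applies
  Base: €176,600 − €118,000 = €58,600
  €58,600 × 17% = €9,962

General income tax:
  €33,000 × 12% = €3,960
  €50,000 × 21% = €10,500
  €12,000 × 29% = €3,480
  €4,200 × 34% = €1,428
  → €19,368
  Less childcare facility credit €2,000 → €17,368

€17,368 > €9,962, so the general income tax governs.

€17,368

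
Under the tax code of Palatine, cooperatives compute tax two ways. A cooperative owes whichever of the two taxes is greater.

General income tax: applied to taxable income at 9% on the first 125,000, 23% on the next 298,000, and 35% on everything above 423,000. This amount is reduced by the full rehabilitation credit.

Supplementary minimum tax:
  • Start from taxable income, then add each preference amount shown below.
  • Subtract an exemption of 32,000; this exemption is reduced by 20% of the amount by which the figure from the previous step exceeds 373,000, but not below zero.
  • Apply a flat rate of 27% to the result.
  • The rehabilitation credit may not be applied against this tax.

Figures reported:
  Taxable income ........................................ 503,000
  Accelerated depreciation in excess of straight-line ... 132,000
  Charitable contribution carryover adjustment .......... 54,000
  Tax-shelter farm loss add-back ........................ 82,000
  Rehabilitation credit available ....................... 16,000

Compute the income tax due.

Supplementary minimum tax:
  Adjusted income: 503,000 + 132,000 + 54,000 + 82,000 = 771,000
  Exemption: 20% × (771,000 − 373,000) = 79,600 ≥ 32,000, so the exemption is fully phased out
  Base: 771,000 − 0 = 771,000
  771,000 × 27% = 208,170

General income tax:
  125,000 × 9% = 11,250
  298,000 × 23% = 68,540
  80,000 × 35% = 28,000
  → 107,790
  Less rehabilitation credit 16,000 → 91,790

208,170 > 91,790, so the supplementary minimum tax is the binding amount.

208,170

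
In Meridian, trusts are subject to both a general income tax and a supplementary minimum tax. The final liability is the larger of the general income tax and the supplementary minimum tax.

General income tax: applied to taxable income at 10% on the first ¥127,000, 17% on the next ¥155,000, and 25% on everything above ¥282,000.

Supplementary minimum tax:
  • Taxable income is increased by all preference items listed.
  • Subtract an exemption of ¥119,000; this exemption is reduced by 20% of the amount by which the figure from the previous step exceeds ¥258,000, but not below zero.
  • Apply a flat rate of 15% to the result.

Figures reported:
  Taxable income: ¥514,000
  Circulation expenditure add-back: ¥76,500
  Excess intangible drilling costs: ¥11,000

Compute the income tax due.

¥97,050

General income tax:
  ¥127,000 × 10% = ¥12,700
  ¥155,000 × 17% = ¥26,350
  ¥232,000 × 25% = ¥58,000
  → ¥97,050

Supplementary minimum tax:
  Adjusted income: ¥514,000 + ¥76,500 + ¥11,000 = ¥601,500
  Exemption: ¥119,000 − 20% × (¥601,500 − ¥258,000) = ¥119,000 − ¥68,700 = ¥50,300
  Base: ¥601,500 − ¥50,300 = ¥551,200
  ¥551,200 × 15% = ¥82,680

¥97,050 > ¥82,680, so the general income tax governs.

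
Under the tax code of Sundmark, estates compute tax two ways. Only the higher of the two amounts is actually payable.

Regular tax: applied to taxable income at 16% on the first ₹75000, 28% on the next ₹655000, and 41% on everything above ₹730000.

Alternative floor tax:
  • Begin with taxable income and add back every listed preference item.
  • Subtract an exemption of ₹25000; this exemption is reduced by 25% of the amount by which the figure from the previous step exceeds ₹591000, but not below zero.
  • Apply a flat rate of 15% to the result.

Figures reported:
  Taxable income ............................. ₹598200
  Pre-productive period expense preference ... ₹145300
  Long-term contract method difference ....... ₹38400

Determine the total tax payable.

₹158496

Regular tax:
  ₹75000 × 16% = ₹12000
  ₹523200 × 28% = ₹146496
  → ₹158496

Alternative floor tax:
  Adjusted income: ₹598200 + ₹145300 + ₹38400 = ₹781900
  Exemption: 25% × (₹781900 − ₹591000) = ₹47725 ≥ ₹25000, so the exemption is fully phased out
  Base: ₹781900 − ₹0 = ₹781900
  ₹781900 × 15% = ₹117285

₹158496 > ₹117285, so the regular tax governs.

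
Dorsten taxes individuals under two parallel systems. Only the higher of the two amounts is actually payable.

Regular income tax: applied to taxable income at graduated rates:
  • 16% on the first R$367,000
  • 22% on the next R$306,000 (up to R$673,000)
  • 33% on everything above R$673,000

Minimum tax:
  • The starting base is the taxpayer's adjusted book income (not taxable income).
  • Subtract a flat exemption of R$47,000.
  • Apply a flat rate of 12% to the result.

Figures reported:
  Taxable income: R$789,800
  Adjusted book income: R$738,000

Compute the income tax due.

Regular income tax:
  R$367,000 × 16% = R$58,720
  R$306,000 × 22% = R$67,320
  R$116,800 × 33% = R$38,544
  → R$164,584

Minimum tax:
  Base (adjusted book income): R$738,000
  Less exemption R$47,000 → base R$691,000
  R$691,000 × 12% = R$82,920

R$164,584 > R$82,920, so the regular income tax governs.

R$164,584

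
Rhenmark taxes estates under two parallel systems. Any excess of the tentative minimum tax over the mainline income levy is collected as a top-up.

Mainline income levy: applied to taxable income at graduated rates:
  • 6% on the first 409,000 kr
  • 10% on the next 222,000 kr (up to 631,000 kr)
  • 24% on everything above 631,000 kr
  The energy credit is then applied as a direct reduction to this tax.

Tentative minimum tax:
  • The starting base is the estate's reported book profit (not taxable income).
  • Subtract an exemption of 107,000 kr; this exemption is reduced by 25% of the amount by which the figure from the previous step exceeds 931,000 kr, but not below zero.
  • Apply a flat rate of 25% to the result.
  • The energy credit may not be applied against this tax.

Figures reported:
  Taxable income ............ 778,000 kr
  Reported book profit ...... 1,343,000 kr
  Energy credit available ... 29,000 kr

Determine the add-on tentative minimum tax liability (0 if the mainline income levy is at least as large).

281,730 kr

Tentative minimum tax:
  Base (reported book profit): 1,343,000 kr
  Exemption: 107,000 kr − 25% × (1,343,000 kr − 931,000 kr) = 107,000 kr − 103,000 kr = 4,000 kr
  Base: 1,343,000 kr − 4,000 kr = 1,339,000 kr
  1,339,000 kr × 25% = 334,750 kr

Mainline income levy:
  409,000 kr × 6% = 24,540 kr
  222,000 kr × 10% = 22,200 kr
  147,000 kr × 24% = 35,280 kr
  → 82,020 kr
  Less energy credit 29,000 kr → 53,020 kr

Excess of tentative minimum tax over mainline income levy: 334,750 kr − 53,020 kr = 281,730 kr.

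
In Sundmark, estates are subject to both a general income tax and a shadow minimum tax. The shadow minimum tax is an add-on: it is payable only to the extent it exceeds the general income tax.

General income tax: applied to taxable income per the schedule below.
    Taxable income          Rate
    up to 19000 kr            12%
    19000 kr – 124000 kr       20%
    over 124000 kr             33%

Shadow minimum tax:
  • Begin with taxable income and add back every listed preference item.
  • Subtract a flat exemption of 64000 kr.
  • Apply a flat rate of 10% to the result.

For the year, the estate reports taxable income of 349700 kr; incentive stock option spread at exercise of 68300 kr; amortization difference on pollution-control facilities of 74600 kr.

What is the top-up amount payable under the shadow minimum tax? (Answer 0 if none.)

Shadow minimum tax:
  Adjusted income: 349700 kr + 68300 kr + 74600 kr = 492600 kr
  Less exemption 64000 kr → base 428600 kr
  428600 kr × 10% = 42860 kr

General income tax:
  19000 kr × 12% = 2280 kr
  105000 kr × 20% = 21000 kr
  225700 kr × 33% = 74481 kr
  → 97761 kr

42860 kr ≤ 97761 kr, so no add-on is due.

0 kr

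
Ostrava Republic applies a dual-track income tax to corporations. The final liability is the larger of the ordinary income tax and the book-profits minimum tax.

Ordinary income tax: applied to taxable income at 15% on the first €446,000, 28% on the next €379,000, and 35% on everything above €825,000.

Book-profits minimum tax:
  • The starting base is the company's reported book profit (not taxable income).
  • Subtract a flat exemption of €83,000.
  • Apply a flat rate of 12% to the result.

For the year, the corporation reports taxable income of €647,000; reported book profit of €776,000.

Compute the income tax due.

€123,180

Book-profits minimum tax:
  Base (reported book profit): €776,000
  Less exemption €83,000 → base €693,000
  €693,000 × 12% = €83,160

Ordinary income tax:
  €446,000 × 15% = €66,900
  €201,000 × 28% = €56,280
  → €123,180

€123,180 > €83,160, so the ordinary income tax governs.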